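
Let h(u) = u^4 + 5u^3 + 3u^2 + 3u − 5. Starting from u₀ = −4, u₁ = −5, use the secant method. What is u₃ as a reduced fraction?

−250535/55739

h(−4) = −33, h(−5) = 55. u₂ = (−5) − 55·((−5) − (−4))/(55 − (−33)) = −35/8.
h(−5) = 55, h(−35/8) = −53415/4096. u₃ = (−35/8) − (−53415/4096)·((−35/8) − (−5))/((−53415/4096) − 55) = −250535/55739.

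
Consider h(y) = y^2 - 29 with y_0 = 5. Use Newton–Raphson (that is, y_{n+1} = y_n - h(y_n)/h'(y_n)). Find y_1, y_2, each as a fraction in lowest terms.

y_1 = 27/5, y_2 = 727/135

h'(y) = 2y.
h(5) = -4, h'(5) = 10, so y_1 = 5 - (-4)/10 = 27/5.
h(27/5) = 4/25, h'(27/5) = 54/5, so y_2 = (27/5) - (4/25)/(54/5) = 727/135.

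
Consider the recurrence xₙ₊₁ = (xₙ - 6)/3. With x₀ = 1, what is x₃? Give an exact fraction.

x₁ = (1 - 6)/3 = -5/3.
x₂ = ((-5/3) - 6)/3 = -23/9.
x₃ = ((-23/9) - 6)/3 = -77/27.

-77/27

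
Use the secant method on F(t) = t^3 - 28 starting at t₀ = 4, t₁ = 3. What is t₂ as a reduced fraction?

112/37

F(4) = 36, F(3) = -1. t₂ = 3 - (-1)·(3 - 4)/((-1) - 36) = 112/37.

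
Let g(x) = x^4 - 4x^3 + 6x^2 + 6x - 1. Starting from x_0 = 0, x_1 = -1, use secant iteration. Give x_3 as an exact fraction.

g(0) = -1, g(-1) = 4. x_2 = (-1) - 4·((-1) - 0)/(4 - (-1)) = -1/5.
g(-1) = 4, g(-1/5) = -1204/625. x_3 = (-1/5) - (-1204/625)·((-1/5) - (-1))/((-1204/625) - 4) = -213/463.

-213/463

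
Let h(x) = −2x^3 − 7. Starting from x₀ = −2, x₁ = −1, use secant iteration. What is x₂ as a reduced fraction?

−19/14

h(−2) = 9, h(−1) = −5. x₂ = (−1) − (−5)·((−1) − (−2))/((−5) − 9) = −19/14.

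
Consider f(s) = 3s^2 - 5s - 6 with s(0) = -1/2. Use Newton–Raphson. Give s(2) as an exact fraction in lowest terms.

-8331/10304

f'(s) = 6s - 5.
f(-1/2) = -11/4, f'(-1/2) = -8, so s(1) = (-1/2) - (-11/4)/(-8) = -27/32.
f(-27/32) = 363/1024, f'(-27/32) = -161/16, so s(2) = (-27/32) - (363/1024)/(-161/16) = -8331/10304.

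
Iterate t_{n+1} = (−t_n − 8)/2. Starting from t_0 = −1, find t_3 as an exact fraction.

t_1 = (−(−1) − 8)/2 = −7/2.
t_2 = (−(−7/2) − 8)/2 = −9/4.
t_3 = (−(−9/4) − 8)/2 = −23/8.

−23/8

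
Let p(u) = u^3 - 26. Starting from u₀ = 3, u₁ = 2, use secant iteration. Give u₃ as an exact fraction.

3319/1118

p(3) = 1, p(2) = -18. u₂ = 2 - (-18)·(2 - 3)/((-18) - 1) = 56/19.
p(2) = -18, p(56/19) = -2718/6859. u₃ = (56/19) - (-2718/6859)·((56/19) - 2)/((-2718/6859) - (-18)) = 3319/1118.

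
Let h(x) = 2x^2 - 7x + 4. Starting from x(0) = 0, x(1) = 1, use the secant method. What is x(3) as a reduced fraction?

12/17

h(0) = 4, h(1) = -1. x(2) = 1 - (-1)·(1 - 0)/((-1) - 4) = 4/5.
h(1) = -1, h(4/5) = -8/25. x(3) = (4/5) - (-8/25)·((4/5) - 1)/((-8/25) - (-1)) = 12/17.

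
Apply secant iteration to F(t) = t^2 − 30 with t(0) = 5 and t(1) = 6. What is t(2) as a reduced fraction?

F(5) = −5, F(6) = 6. t(2) = 6 − 6·(6 − 5)/(6 − (−5)) = 60/11.

60/11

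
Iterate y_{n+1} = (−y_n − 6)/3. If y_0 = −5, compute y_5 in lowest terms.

y_1 = (−(−5) − 6)/3 = −1/3.
y_2 = (−(−1/3) − 6)/3 = −17/9.
y_3 = (−(−17/9) − 6)/3 = −37/27.
y_4 = (−(−37/27) − 6)/3 = −125/81.
y_5 = (−(−125/81) − 6)/3 = −361/243.

−361/243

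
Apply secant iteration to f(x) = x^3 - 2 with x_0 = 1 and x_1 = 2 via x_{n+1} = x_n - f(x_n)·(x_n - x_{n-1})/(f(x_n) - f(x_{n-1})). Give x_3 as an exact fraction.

f(1) = -1, f(2) = 6. x_2 = 2 - 6·(2 - 1)/(6 - (-1)) = 8/7.
f(2) = 6, f(8/7) = -174/343. x_3 = (8/7) - (-174/343)·((8/7) - 2)/((-174/343) - 6) = 75/62.

75/62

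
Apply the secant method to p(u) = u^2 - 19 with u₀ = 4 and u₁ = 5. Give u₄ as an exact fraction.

p(4) = -3, p(5) = 6. u₂ = 5 - 6·(5 - 4)/(6 - (-3)) = 13/3.
p(5) = 6, p(13/3) = -2/9. u₃ = (13/3) - (-2/9)·((13/3) - 5)/((-2/9) - 6) = 61/14.
p(13/3) = -2/9, p(61/14) = -3/196. u₄ = (61/14) - (-3/196)·((61/14) - (13/3))/((-3/196) - (-2/9)) = 1591/365.

1591/365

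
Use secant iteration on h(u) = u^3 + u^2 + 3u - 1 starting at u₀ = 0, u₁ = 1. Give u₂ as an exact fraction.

1/5

h(0) = -1, h(1) = 4. u₂ = 1 - 4·(1 - 0)/(4 - (-1)) = 1/5.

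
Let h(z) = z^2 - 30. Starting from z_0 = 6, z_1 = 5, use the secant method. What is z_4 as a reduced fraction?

2525/461

h(6) = 6, h(5) = -5. z_2 = 5 - (-5)·(5 - 6)/((-5) - 6) = 60/11.
h(5) = -5, h(60/11) = -30/121. z_3 = (60/11) - (-30/121)·((60/11) - 5)/((-30/121) - (-5)) = 126/23.
h(60/11) = -30/121, h(126/23) = 6/529. z_4 = (126/23) - (6/529)·((126/23) - (60/11))/((6/529) - (-30/121)) = 2525/461.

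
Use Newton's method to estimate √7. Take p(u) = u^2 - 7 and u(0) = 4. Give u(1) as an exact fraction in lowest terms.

23/8

p'(u) = 2u.
p(4) = 9, p'(4) = 8, so u(1) = 4 - 9/8 = 23/8.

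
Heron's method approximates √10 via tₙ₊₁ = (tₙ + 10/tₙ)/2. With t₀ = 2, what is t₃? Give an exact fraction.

15761/4984

t₁ = (2 + 10/2)/2 = 7/2.
t₂ = (7/2 + 10/(7/2))/2 = 89/28.
t₃ = (89/28 + 10/(89/28))/2 = 15761/4984.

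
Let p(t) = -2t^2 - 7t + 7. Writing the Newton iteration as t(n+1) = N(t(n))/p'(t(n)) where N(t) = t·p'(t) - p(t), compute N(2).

p'(t) = -4t - 7.
N(t) = t·p'(t) - p(t) = t·(-4t - 7) - (-2t^2 - 7t + 7) = -2t^2 - 7.
N(2) = -15.

-15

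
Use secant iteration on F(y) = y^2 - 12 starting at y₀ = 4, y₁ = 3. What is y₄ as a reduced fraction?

627/181

F(4) = 4, F(3) = -3. y₂ = 3 - (-3)·(3 - 4)/((-3) - 4) = 24/7.
F(3) = -3, F(24/7) = -12/49. y₃ = (24/7) - (-12/49)·((24/7) - 3)/((-12/49) - (-3)) = 52/15.
F(24/7) = -12/49, F(52/15) = 4/225. y₄ = (52/15) - (4/225)·((52/15) - (24/7))/((4/225) - (-12/49)) = 627/181.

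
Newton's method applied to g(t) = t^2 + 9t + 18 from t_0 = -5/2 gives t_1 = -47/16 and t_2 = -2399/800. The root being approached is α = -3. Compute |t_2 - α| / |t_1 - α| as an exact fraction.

t_1 - α = -47/16 - (-3) = -47/16 + 3 = 1/16, so |t_1 - α| = 1/16.
t_2 - α = -2399/800 - (-3) = -2399/800 + 3 = 1/800, so |t_2 - α| = 1/800.
Ratio = (1/800) / (1/16) = 1/50.

1/50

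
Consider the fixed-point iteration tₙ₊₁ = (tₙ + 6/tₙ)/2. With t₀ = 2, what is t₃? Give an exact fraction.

4801/1960

t₁ = (2 + 6/2)/2 = 5/2.
t₂ = (5/2 + 6/(5/2))/2 = 49/20.
t₃ = (49/20 + 6/(49/20))/2 = 4801/1960.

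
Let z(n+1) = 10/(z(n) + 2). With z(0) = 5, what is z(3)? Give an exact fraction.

120/59

z(1) = 10/(5 + 2) = 10/7.
z(2) = 10/(10/7 + 2) = 35/12.
z(3) = 10/(35/12 + 2) = 120/59.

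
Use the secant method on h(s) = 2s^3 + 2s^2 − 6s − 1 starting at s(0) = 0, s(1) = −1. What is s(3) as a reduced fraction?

−17/107

h(0) = −1, h(−1) = 5. s(2) = (−1) − 5·((−1) − 0)/(5 − (−1)) = −1/6.
h(−1) = 5, h(−1/6) = 5/108. s(3) = (−1/6) − (5/108)·((−1/6) − (−1))/((5/108) − 5) = −17/107.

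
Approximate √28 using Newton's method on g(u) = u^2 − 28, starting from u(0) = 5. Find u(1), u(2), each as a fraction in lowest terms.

u(1) = 53/10, u(2) = 5609/1060

g'(u) = 2u.
g(5) = −3, g'(5) = 10, so u(1) = 5 − (−3)/10 = 53/10.
g(53/10) = 9/100, g'(53/10) = 53/5, so u(2) = (53/10) − (9/100)/(53/5) = 5609/1060.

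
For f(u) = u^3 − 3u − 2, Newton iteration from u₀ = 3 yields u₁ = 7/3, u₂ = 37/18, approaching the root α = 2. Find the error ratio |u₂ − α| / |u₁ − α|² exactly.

u₁ − α = 7/3 − 2 = 1/3, so |u₁ − α| = 1/3.
u₂ − α = 37/18 − 2 = 1/18, so |u₂ − α| = 1/18.
|u₁ − α|² = 1/9.
Ratio = (1/18) / (1/9) = 1/2.

1/2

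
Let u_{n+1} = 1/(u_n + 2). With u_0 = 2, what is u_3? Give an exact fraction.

9/22

u_1 = 1/(2 + 2) = 1/4.
u_2 = 1/(1/4 + 2) = 4/9.
u_3 = 1/(4/9 + 2) = 9/22.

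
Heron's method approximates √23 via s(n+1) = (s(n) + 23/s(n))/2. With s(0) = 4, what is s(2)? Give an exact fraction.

2993/624

s(1) = (4 + 23/4)/2 = 39/8.
s(2) = (39/8 + 23/(39/8))/2 = 2993/624.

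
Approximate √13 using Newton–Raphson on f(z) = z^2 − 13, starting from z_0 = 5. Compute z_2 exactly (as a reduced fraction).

f'(z) = 2z.
f(5) = 12, f'(5) = 10, so z_1 = 5 − 12/10 = 19/5.
f(19/5) = 36/25, f'(19/5) = 38/5, so z_2 = (19/5) − (36/25)/(38/5) = 343/95.

343/95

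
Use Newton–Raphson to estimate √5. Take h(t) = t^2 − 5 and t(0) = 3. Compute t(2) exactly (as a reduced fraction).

h'(t) = 2t.
h(3) = 4, h'(3) = 6, so t(1) = 3 − 4/6 = 7/3.
h(7/3) = 4/9, h'(7/3) = 14/3, so t(2) = (7/3) − (4/9)/(14/3) = 47/21.

47/21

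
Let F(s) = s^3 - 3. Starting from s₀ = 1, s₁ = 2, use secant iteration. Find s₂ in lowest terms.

9/7

F(1) = -2, F(2) = 5. s₂ = 2 - 5·(2 - 1)/(5 - (-2)) = 9/7.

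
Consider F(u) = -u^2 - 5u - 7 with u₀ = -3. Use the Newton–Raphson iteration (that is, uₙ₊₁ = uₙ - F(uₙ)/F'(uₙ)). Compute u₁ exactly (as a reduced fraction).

-2

F'(u) = -2u - 5.
F(-3) = -1, F'(-3) = 1, so u₁ = (-3) - (-1)/1 = -2.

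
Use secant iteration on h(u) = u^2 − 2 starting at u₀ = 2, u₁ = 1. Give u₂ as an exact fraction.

h(2) = 2, h(1) = −1. u₂ = 1 − (−1)·(1 − 2)/((−1) − 2) = 4/3.

4/3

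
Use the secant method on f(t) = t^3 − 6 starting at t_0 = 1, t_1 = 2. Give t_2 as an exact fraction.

f(1) = −5, f(2) = 2. t_2 = 2 − 2·(2 − 1)/(2 − (−5)) = 12/7.

12/7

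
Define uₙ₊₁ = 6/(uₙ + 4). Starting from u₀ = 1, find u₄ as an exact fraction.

u₁ = 6/(1 + 4) = 6/5.
u₂ = 6/(6/5 + 4) = 15/13.
u₃ = 6/(15/13 + 4) = 78/67.
u₄ = 6/(78/67 + 4) = 201/173.

201/173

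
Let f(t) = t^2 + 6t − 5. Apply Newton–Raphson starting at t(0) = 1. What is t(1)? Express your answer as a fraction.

3/4

f'(t) = 2t + 6.
f(1) = 2, f'(1) = 8, so t(1) = 1 − 2/8 = 3/4.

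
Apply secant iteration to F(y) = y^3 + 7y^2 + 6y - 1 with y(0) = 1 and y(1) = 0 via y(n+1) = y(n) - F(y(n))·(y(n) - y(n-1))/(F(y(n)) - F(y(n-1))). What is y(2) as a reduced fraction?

F(1) = 13, F(0) = -1. y(2) = 0 - (-1)·(0 - 1)/((-1) - 13) = 1/14.

1/14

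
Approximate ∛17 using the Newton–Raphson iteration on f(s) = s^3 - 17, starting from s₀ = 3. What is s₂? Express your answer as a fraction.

f'(s) = 3s^2.
f(3) = 10, f'(3) = 27, so s₁ = 3 - 10/27 = 71/27.
f(71/27) = 23300/19683, f'(71/27) = 5041/243, so s₂ = (71/27) - (23300/19683)/(5041/243) = 1050433/408321.

1050433/408321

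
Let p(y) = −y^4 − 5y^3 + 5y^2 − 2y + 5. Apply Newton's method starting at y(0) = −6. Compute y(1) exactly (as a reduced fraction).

p'(y) = −4y^3 − 15y^2 + 10y − 2.
p(−6) = −19, p'(−6) = 262, so y(1) = (−6) − (−19)/262 = −1553/262.

−1553/262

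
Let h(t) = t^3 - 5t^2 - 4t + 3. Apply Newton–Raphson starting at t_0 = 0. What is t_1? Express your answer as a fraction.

h'(t) = 3t^2 - 10t - 4.
h(0) = 3, h'(0) = -4, so t_1 = 0 - 3/(-4) = 3/4.

3/4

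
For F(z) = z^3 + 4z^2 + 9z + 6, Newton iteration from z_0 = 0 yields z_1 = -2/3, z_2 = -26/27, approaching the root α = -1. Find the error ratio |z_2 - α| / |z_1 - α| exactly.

1/9

z_1 - α = -2/3 - (-1) = -2/3 + 1 = 1/3, so |z_1 - α| = 1/3.
z_2 - α = -26/27 - (-1) = -26/27 + 1 = 1/27, so |z_2 - α| = 1/27.
Ratio = (1/27) / (1/3) = 1/9.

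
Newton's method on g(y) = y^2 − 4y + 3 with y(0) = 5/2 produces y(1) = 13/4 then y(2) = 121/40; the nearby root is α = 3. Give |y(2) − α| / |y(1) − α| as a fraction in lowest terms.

y(1) − α = 13/4 − 3 = 1/4, so |y(1) − α| = 1/4.
y(2) − α = 121/40 − 3 = 1/40, so |y(2) − α| = 1/40.
Ratio = (1/40) / (1/4) = 1/10.

1/10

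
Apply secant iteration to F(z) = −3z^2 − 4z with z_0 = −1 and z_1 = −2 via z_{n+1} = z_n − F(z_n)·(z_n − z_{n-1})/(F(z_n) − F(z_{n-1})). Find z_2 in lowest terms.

−6/5

F(−1) = 1, F(−2) = −4. z_2 = (−2) − (−4)·((−2) − (−1))/((−4) − 1) = −6/5.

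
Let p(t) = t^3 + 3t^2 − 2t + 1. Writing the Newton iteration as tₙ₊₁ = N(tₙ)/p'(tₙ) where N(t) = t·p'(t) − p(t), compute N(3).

80

p'(t) = 3t^2 + 6t − 2.
N(t) = t·p'(t) − p(t) = t·(3t^2 + 6t − 2) − (t^3 + 3t^2 − 2t + 1) = 2t^3 + 3t^2 − 1.
N(3) = 80.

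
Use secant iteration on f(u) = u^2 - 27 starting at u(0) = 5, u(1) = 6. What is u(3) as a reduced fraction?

f(5) = -2, f(6) = 9. u(2) = 6 - 9·(6 - 5)/(9 - (-2)) = 57/11.
f(6) = 9, f(57/11) = -18/121. u(3) = (57/11) - (-18/121)·((57/11) - 6)/((-18/121) - 9) = 213/41.

213/41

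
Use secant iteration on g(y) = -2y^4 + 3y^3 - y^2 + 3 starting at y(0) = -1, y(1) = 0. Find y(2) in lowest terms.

-1/2

g(-1) = -3, g(0) = 3. y(2) = 0 - 3·(0 - (-1))/(3 - (-3)) = -1/2.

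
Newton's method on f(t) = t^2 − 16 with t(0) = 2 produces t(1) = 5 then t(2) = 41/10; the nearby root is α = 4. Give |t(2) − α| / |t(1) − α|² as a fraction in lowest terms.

t(1) − α = 5 − 4 = 1, so |t(1) − α| = 1.
t(2) − α = 41/10 − 4 = 1/10, so |t(2) − α| = 1/10.
|t(1) − α|² = 1.
Ratio = (1/10) / 1 = 1/10.

1/10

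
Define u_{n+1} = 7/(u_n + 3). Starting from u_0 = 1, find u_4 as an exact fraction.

595/388

u_1 = 7/(1 + 3) = 7/4.
u_2 = 7/(7/4 + 3) = 28/19.
u_3 = 7/(28/19 + 3) = 133/85.
u_4 = 7/(133/85 + 3) = 595/388.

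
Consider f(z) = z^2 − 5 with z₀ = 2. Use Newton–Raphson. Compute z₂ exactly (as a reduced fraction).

161/72

f'(z) = 2z.
f(2) = −1, f'(2) = 4, so z₁ = 2 − (−1)/4 = 9/4.
f(9/4) = 1/16, f'(9/4) = 9/2, so z₂ = (9/4) − (1/16)/(9/2) = 161/72.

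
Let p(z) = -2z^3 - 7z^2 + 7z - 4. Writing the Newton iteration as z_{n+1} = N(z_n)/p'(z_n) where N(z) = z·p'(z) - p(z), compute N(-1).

1

p'(z) = -6z^2 - 14z + 7.
N(z) = z·p'(z) - p(z) = z·(-6z^2 - 14z + 7) - (-2z^3 - 7z^2 + 7z - 4) = -4z^3 - 7z^2 + 4.
N(-1) = 1.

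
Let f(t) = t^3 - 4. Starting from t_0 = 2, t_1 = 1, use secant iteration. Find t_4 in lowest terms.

f(2) = 4, f(1) = -3. t_2 = 1 - (-3)·(1 - 2)/((-3) - 4) = 10/7.
f(1) = -3, f(10/7) = -372/343. t_3 = (10/7) - (-372/343)·((10/7) - 1)/((-372/343) - (-3)) = 122/73.
f(10/7) = -372/343, f(122/73) = 259780/389017. t_4 = (122/73) - (259780/389017)·((122/73) - (10/7))/((259780/389017) - (-372/343)) = 744241/471409.

744241/471409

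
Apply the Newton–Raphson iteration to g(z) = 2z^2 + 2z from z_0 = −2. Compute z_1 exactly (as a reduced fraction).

g'(z) = 4z + 2.
g(−2) = 4, g'(−2) = −6, so z_1 = (−2) − 4/(−6) = −4/3.

−4/3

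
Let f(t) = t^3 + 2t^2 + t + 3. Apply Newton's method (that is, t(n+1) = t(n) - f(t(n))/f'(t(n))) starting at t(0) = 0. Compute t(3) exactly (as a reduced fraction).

-41127/18584

f'(t) = 3t^2 + 4t + 1.
f(0) = 3, f'(0) = 1, so t(1) = 0 - 3/1 = -3.
f(-3) = -9, f'(-3) = 16, so t(2) = (-3) - (-9)/16 = -39/16.
f(-39/16) = -8343/4096, f'(-39/16) = 2323/256, so t(3) = (-39/16) - (-8343/4096)/(2323/256) = -41127/18584.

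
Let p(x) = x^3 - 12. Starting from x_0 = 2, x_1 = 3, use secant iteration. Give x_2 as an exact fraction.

42/19

p(2) = -4, p(3) = 15. x_2 = 3 - 15·(3 - 2)/(15 - (-4)) = 42/19.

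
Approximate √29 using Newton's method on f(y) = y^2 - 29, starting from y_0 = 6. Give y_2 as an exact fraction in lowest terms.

f'(y) = 2y.
f(6) = 7, f'(6) = 12, so y_1 = 6 - 7/12 = 65/12.
f(65/12) = 49/144, f'(65/12) = 65/6, so y_2 = (65/12) - (49/144)/(65/6) = 8401/1560.

8401/1560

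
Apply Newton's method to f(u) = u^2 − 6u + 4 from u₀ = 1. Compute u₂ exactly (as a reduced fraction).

f'(u) = 2u − 6.
f(1) = −1, f'(1) = −4, so u₁ = 1 − (−1)/(−4) = 3/4.
f(3/4) = 1/16, f'(3/4) = −9/2, so u₂ = (3/4) − (1/16)/(−9/2) = 55/72.

55/72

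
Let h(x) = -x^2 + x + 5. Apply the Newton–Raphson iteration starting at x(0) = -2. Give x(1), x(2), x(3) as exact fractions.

x(1) = -9/5, x(2) = -206/115, x(3) = -108561/60605

h'(x) = -2x + 1.
h(-2) = -1, h'(-2) = 5, so x(1) = (-2) - (-1)/5 = -9/5.
h(-9/5) = -1/25, h'(-9/5) = 23/5, so x(2) = (-9/5) - (-1/25)/(23/5) = -206/115.
h(-206/115) = -1/13225, h'(-206/115) = 527/115, so x(3) = (-206/115) - (-1/13225)/(527/115) = -108561/60605.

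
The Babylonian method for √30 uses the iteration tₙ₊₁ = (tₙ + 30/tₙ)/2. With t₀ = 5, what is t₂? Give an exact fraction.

t₁ = (5 + 30/5)/2 = 11/2.
t₂ = (11/2 + 30/(11/2))/2 = 241/44.

241/44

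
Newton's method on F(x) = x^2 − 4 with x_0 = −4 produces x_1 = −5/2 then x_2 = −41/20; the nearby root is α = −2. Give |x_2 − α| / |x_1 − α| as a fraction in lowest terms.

x_1 − α = −5/2 − (−2) = −5/2 + 2 = −1/2, so |x_1 − α| = 1/2.
x_2 − α = −41/20 − (−2) = −41/20 + 2 = −1/20, so |x_2 − α| = 1/20.
Ratio = (1/20) / (1/2) = 1/10.

1/10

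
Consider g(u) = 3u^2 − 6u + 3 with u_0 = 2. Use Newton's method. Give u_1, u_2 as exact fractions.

g'(u) = 6u − 6.
g(2) = 3, g'(2) = 6, so u_1 = 2 − 3/6 = 3/2.
g(3/2) = 3/4, g'(3/2) = 3, so u_2 = (3/2) − (3/4)/3 = 5/4.

u_1 = 3/2, u_2 = 5/4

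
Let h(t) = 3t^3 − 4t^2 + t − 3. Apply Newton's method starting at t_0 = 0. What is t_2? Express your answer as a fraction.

h'(t) = 9t^2 − 8t + 1.
h(0) = −3, h'(0) = 1, so t_1 = 0 − (−3)/1 = 3.
h(3) = 45, h'(3) = 58, so t_2 = 3 − 45/58 = 129/58.

129/58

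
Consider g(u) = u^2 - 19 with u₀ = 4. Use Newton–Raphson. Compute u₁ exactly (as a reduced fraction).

35/8

g'(u) = 2u.
g(4) = -3, g'(4) = 8, so u₁ = 4 - (-3)/8 = 35/8.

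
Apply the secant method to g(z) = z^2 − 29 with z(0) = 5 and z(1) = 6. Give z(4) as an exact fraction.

g(5) = −4, g(6) = 7. z(2) = 6 − 7·(6 − 5)/(7 − (−4)) = 59/11.
g(6) = 7, g(59/11) = −28/121. z(3) = (59/11) − (−28/121)·((59/11) − 6)/((−28/121) − 7) = 673/125.
g(59/11) = −28/121, g(673/125) = −196/15625. z(4) = (673/125) − (−196/15625)·((673/125) − (59/11))/((−196/15625) − (−28/121)) = 39791/7389.

39791/7389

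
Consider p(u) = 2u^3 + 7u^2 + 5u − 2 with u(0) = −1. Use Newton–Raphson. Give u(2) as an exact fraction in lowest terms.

−79/45

p'(u) = 6u^2 + 14u + 5.
p(−1) = −2, p'(−1) = −3, so u(1) = (−1) − (−2)/(−3) = −5/3.
p(−5/3) = −4/27, p'(−5/3) = −5/3, so u(2) = (−5/3) − (−4/27)/(−5/3) = −79/45.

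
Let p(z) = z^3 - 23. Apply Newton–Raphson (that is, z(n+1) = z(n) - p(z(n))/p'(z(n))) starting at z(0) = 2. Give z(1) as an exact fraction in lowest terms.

p'(z) = 3z^2.
p(2) = -15, p'(2) = 12, so z(1) = 2 - (-15)/12 = 13/4.

13/4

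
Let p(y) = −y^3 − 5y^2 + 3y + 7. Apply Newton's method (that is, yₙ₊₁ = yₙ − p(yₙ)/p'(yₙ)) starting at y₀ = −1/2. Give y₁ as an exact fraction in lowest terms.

−32/29

p'(y) = −3y^2 − 10y + 3.
p(−1/2) = 35/8, p'(−1/2) = 29/4, so y₁ = (−1/2) − (35/8)/(29/4) = −32/29.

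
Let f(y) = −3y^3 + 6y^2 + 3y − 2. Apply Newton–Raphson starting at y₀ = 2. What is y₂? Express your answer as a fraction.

12098/5211

f'(y) = −9y^2 + 12y + 3.
f(2) = 4, f'(2) = −9, so y₁ = 2 − 4/(−9) = 22/9.
f(22/9) = −640/243, f'(22/9) = −193/9, so y₂ = (22/9) − (−640/243)/(−193/9) = 12098/5211.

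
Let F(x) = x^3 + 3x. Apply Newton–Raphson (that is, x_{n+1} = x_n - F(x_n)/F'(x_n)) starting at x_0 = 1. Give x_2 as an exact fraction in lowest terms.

1/45

F'(x) = 3x^2 + 3.
F(1) = 4, F'(1) = 6, so x_1 = 1 - 4/6 = 1/3.
F(1/3) = 28/27, F'(1/3) = 10/3, so x_2 = (1/3) - (28/27)/(10/3) = 1/45.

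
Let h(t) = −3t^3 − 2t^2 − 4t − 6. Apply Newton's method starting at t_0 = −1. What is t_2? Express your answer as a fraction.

−1429/1296

h'(t) = −9t^2 − 4t − 4.
h(−1) = −1, h'(−1) = −9, so t_1 = (−1) − (−1)/(−9) = −10/9.
h(−10/9) = 22/243, h'(−10/9) = −32/3, so t_2 = (−10/9) − (22/243)/(−32/3) = −1429/1296.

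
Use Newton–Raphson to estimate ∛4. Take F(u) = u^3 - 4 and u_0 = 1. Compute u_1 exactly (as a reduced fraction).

2

F'(u) = 3u^2.
F(1) = -3, F'(1) = 3, so u_1 = 1 - (-3)/3 = 2.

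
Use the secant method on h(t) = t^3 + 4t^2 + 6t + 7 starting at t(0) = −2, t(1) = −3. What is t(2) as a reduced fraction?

h(−2) = 3, h(−3) = −2. t(2) = (−3) − (−2)·((−3) − (−2))/((−2) − 3) = −13/5.

−13/5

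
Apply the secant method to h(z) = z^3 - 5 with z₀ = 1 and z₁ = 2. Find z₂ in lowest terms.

11/7

h(1) = -4, h(2) = 3. z₂ = 2 - 3·(2 - 1)/(3 - (-4)) = 11/7.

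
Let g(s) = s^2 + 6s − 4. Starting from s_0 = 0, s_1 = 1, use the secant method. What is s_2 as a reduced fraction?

g(0) = −4, g(1) = 3. s_2 = 1 − 3·(1 − 0)/(3 − (−4)) = 4/7.

4/7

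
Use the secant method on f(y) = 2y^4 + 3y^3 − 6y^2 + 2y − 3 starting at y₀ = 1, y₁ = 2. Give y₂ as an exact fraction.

37/35

f(1) = −2, f(2) = 33. y₂ = 2 − 33·(2 − 1)/(33 − (−2)) = 37/35.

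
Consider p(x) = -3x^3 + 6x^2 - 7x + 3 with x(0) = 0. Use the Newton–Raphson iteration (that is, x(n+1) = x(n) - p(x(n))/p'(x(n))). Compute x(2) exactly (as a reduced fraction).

813/1204

p'(x) = -9x^2 + 12x - 7.
p(0) = 3, p'(0) = -7, so x(1) = 0 - 3/(-7) = 3/7.
p(3/7) = 297/343, p'(3/7) = -172/49, so x(2) = (3/7) - (297/343)/(-172/49) = 813/1204.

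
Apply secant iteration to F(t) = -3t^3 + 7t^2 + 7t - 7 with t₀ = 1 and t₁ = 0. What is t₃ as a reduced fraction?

F(1) = 4, F(0) = -7. t₂ = 0 - (-7)·(0 - 1)/((-7) - 4) = 7/11.
F(0) = -7, F(7/11) = -644/1331. t₃ = (7/11) - (-644/1331)·((7/11) - 0)/((-644/1331) - (-7)) = 121/177.

121/177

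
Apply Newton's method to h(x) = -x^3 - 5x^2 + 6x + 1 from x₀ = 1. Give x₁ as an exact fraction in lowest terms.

8/7

h'(x) = -3x^2 - 10x + 6.
h(1) = 1, h'(1) = -7, so x₁ = 1 - 1/(-7) = 8/7.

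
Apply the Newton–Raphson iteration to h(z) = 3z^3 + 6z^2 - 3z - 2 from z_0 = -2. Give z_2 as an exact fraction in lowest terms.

-12098/5211

h'(z) = 9z^2 + 12z - 3.
h(-2) = 4, h'(-2) = 9, so z_1 = (-2) - 4/9 = -22/9.
h(-22/9) = -640/243, h'(-22/9) = 193/9, so z_2 = (-22/9) - (-640/243)/(193/9) = -12098/5211.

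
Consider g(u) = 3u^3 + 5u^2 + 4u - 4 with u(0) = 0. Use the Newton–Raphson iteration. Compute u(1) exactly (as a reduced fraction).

1

g'(u) = 9u^2 + 10u + 4.
g(0) = -4, g'(0) = 4, so u(1) = 0 - (-4)/4 = 1.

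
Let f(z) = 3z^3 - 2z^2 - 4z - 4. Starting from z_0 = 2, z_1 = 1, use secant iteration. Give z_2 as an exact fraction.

18/11

f(2) = 4, f(1) = -7. z_2 = 1 - (-7)·(1 - 2)/((-7) - 4) = 18/11.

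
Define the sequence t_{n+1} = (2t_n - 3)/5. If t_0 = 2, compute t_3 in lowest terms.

t_1 = (2·2 - 3)/5 = 1/5.
t_2 = (2·(1/5) - 3)/5 = -13/25.
t_3 = (2·(-13/25) - 3)/5 = -101/125.

-101/125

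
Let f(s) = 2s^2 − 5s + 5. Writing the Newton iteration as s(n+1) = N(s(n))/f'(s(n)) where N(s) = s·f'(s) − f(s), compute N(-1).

f'(s) = 4s − 5.
N(s) = s·f'(s) − f(s) = s·(4s − 5) − (2s^2 − 5s + 5) = 2s^2 − 5.
N(-1) = −3.

−3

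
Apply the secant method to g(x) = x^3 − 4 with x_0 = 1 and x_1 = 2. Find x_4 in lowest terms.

2056682/1292353

g(1) = −3, g(2) = 4. x_2 = 2 − 4·(2 − 1)/(4 − (−3)) = 10/7.
g(2) = 4, g(10/7) = −372/343. x_3 = (10/7) − (−372/343)·((10/7) − 2)/((−372/343) − 4) = 169/109.
g(10/7) = −372/343, g(169/109) = −353307/1295029. x_4 = (169/109) − (−353307/1295029)·((169/109) − (10/7))/((−353307/1295029) − (−372/343)) = 2056682/1292353.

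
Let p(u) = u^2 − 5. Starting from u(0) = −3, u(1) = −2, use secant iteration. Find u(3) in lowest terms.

−47/21

p(−3) = 4, p(−2) = −1. u(2) = (−2) − (−1)·((−2) − (−3))/((−1) − 4) = −11/5.
p(−2) = −1, p(−11/5) = −4/25. u(3) = (−11/5) − (−4/25)·((−11/5) − (−2))/((−4/25) − (−1)) = −47/21.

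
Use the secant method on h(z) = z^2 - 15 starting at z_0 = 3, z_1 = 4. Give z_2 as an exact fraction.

h(3) = -6, h(4) = 1. z_2 = 4 - 1·(4 - 3)/(1 - (-6)) = 27/7.

27/7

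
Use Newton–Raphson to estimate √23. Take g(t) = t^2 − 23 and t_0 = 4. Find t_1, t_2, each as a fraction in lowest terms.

g'(t) = 2t.
g(4) = −7, g'(4) = 8, so t_1 = 4 − (−7)/8 = 39/8.
g(39/8) = 49/64, g'(39/8) = 39/4, so t_2 = (39/8) − (49/64)/(39/4) = 2993/624.

t_1 = 39/8, t_2 = 2993/624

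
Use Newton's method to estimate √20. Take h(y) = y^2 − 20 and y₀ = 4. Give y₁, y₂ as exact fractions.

h'(y) = 2y.
h(4) = −4, h'(4) = 8, so y₁ = 4 − (−4)/8 = 9/2.
h(9/2) = 1/4, h'(9/2) = 9, so y₂ = (9/2) − (1/4)/9 = 161/36.

y₁ = 9/2, y₂ = 161/36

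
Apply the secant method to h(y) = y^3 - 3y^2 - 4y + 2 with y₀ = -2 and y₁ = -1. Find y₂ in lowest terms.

h(-2) = -10, h(-1) = 2. y₂ = (-1) - 2·((-1) - (-2))/(2 - (-10)) = -7/6.

-7/6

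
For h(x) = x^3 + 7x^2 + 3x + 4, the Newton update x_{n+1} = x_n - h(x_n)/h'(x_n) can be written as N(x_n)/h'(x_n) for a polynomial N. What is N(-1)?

1

h'(x) = 3x^2 + 14x + 3.
N(x) = x·h'(x) - h(x) = x·(3x^2 + 14x + 3) - (x^3 + 7x^2 + 3x + 4) = 2x^3 + 7x^2 - 4.
N(-1) = 1.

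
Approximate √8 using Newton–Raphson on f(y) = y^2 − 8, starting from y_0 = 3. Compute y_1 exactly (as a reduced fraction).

17/6

f'(y) = 2y.
f(3) = 1, f'(3) = 6, so y_1 = 3 − 1/6 = 17/6.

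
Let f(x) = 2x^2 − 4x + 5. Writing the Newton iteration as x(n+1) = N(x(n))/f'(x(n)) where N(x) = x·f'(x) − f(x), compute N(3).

13

f'(x) = 4x − 4.
N(x) = x·f'(x) − f(x) = x·(4x − 4) − (2x^2 − 4x + 5) = 2x^2 − 5.
N(3) = 13.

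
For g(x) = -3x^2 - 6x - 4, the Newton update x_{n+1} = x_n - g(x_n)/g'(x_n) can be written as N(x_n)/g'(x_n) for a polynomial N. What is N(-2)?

-8

g'(x) = -6x - 6.
N(x) = x·g'(x) - g(x) = x·(-6x - 6) - (-3x^2 - 6x - 4) = -3x^2 + 4.
N(-2) = -8.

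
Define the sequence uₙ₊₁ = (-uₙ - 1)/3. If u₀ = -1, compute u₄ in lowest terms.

-7/27

u₁ = (-(-1) - 1)/3 = 0.
u₂ = (-0 - 1)/3 = -1/3.
u₃ = (-(-1/3) - 1)/3 = -2/9.
u₄ = (-(-2/9) - 1)/3 = -7/27.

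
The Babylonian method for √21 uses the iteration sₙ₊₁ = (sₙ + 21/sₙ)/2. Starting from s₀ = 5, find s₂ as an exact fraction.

527/115

s₁ = (5 + 21/5)/2 = 23/5.
s₂ = (23/5 + 21/(23/5))/2 = 527/115.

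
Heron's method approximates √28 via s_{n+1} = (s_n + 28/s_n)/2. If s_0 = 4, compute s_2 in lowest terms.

s_1 = (4 + 28/4)/2 = 11/2.
s_2 = (11/2 + 28/(11/2))/2 = 233/44.

233/44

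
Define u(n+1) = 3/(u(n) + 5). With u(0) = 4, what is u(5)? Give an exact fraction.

1479/2732

u(1) = 3/(4 + 5) = 1/3.
u(2) = 3/(1/3 + 5) = 9/16.
u(3) = 3/(9/16 + 5) = 48/89.
u(4) = 3/(48/89 + 5) = 267/493.
u(5) = 3/(267/493 + 5) = 1479/2732.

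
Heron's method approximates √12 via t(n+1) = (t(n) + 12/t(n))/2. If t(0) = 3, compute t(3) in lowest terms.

t(1) = (3 + 12/3)/2 = 7/2.
t(2) = (7/2 + 12/(7/2))/2 = 97/28.
t(3) = (97/28 + 12/(97/28))/2 = 18817/5432.

18817/5432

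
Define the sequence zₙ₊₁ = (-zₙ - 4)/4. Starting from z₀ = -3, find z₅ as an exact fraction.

-817/1024

z₁ = (-(-3) - 4)/4 = -1/4.
z₂ = (-(-1/4) - 4)/4 = -15/16.
z₃ = (-(-15/16) - 4)/4 = -49/64.
z₄ = (-(-49/64) - 4)/4 = -207/256.
z₅ = (-(-207/256) - 4)/4 = -817/1024.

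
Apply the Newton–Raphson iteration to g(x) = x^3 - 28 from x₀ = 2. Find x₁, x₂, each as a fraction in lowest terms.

x₁ = 11/3, x₂ = 3418/1089

g'(x) = 3x^2.
g(2) = -20, g'(2) = 12, so x₁ = 2 - (-20)/12 = 11/3.
g(11/3) = 575/27, g'(11/3) = 121/3, so x₂ = (11/3) - (575/27)/(121/3) = 3418/1089.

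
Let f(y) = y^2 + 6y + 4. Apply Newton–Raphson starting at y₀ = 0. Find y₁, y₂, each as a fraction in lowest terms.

f'(y) = 2y + 6.
f(0) = 4, f'(0) = 6, so y₁ = 0 - 4/6 = -2/3.
f(-2/3) = 4/9, f'(-2/3) = 14/3, so y₂ = (-2/3) - (4/9)/(14/3) = -16/21.

y₁ = -2/3, y₂ = -16/21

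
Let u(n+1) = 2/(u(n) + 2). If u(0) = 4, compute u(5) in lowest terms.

u(1) = 2/(4 + 2) = 1/3.
u(2) = 2/(1/3 + 2) = 6/7.
u(3) = 2/(6/7 + 2) = 7/10.
u(4) = 2/(7/10 + 2) = 20/27.
u(5) = 2/(20/27 + 2) = 27/37.

27/37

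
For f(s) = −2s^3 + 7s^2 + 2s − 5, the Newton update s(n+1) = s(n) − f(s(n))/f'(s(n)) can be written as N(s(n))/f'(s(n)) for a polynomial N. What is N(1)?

8

f'(s) = −6s^2 + 14s + 2.
N(s) = s·f'(s) − f(s) = s·(−6s^2 + 14s + 2) − (−2s^3 + 7s^2 + 2s − 5) = −4s^3 + 7s^2 + 5.
N(1) = 8.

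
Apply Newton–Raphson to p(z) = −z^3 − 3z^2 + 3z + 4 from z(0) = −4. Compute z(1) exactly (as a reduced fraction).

−76/21

p'(z) = −3z^2 − 6z + 3.
p(−4) = 8, p'(−4) = −21, so z(1) = (−4) − 8/(−21) = −76/21.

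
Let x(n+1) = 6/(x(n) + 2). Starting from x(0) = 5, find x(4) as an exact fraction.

123/71

x(1) = 6/(5 + 2) = 6/7.
x(2) = 6/(6/7 + 2) = 21/10.
x(3) = 6/(21/10 + 2) = 60/41.
x(4) = 6/(60/41 + 2) = 123/71.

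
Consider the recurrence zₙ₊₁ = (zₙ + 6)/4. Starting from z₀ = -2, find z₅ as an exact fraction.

511/256

z₁ = ((-2) + 6)/4 = 1.
z₂ = (1 + 6)/4 = 7/4.
z₃ = ((7/4) + 6)/4 = 31/16.
z₄ = ((31/16) + 6)/4 = 127/64.
z₅ = ((127/64) + 6)/4 = 511/256.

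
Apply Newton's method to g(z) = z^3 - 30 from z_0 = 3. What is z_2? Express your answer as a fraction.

32887/10584

g'(z) = 3z^2.
g(3) = -3, g'(3) = 27, so z_1 = 3 - (-3)/27 = 28/9.
g(28/9) = 82/729, g'(28/9) = 784/27, so z_2 = (28/9) - (82/729)/(784/27) = 32887/10584.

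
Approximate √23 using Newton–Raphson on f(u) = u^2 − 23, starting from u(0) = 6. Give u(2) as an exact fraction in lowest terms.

f'(u) = 2u.
f(6) = 13, f'(6) = 12, so u(1) = 6 − 13/12 = 59/12.
f(59/12) = 169/144, f'(59/12) = 59/6, so u(2) = (59/12) − (169/144)/(59/6) = 6793/1416.

6793/1416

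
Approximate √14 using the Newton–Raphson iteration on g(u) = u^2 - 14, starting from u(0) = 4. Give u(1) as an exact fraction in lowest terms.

g'(u) = 2u.
g(4) = 2, g'(4) = 8, so u(1) = 4 - 2/8 = 15/4.

15/4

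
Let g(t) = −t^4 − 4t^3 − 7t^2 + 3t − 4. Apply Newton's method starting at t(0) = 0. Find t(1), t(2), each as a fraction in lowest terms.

g'(t) = −4t^3 − 12t^2 − 14t + 3.
g(0) = −4, g'(0) = 3, so t(1) = 0 − (−4)/3 = 4/3.
g(4/3) = −2032/81, g'(4/3) = −1255/27, so t(2) = (4/3) − (−2032/81)/(−1255/27) = 996/1255.

t(1) = 4/3, t(2) = 996/1255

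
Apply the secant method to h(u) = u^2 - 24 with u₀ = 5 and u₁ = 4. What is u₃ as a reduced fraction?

49/10

h(5) = 1, h(4) = -8. u₂ = 4 - (-8)·(4 - 5)/((-8) - 1) = 44/9.
h(4) = -8, h(44/9) = -8/81. u₃ = (44/9) - (-8/81)·((44/9) - 4)/((-8/81) - (-8)) = 49/10.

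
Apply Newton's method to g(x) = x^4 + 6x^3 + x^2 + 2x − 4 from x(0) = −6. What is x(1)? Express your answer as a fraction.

g'(x) = 4x^3 + 18x^2 + 2x + 2.
g(−6) = 20, g'(−6) = −226, so x(1) = (−6) − 20/(−226) = −668/113.

−668/113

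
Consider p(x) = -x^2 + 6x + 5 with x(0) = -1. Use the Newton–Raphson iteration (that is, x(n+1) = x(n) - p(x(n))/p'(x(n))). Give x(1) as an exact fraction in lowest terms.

-3/4

p'(x) = -2x + 6.
p(-1) = -2, p'(-1) = 8, so x(1) = (-1) - (-2)/8 = -3/4.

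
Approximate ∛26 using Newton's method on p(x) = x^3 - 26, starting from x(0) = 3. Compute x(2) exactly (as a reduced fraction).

p'(x) = 3x^2.
p(3) = 1, p'(3) = 27, so x(1) = 3 - 1/27 = 80/27.
p(80/27) = 242/19683, p'(80/27) = 6400/243, so x(2) = (80/27) - (242/19683)/(6400/243) = 767879/259200.

767879/259200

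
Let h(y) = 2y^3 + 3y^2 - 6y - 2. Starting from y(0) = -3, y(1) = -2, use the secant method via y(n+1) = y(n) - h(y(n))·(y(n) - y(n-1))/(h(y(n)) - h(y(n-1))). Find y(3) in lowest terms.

-1197/454

h(-3) = -11, h(-2) = 6. y(2) = (-2) - 6·((-2) - (-3))/(6 - (-11)) = -40/17.
h(-2) = 6, h(-40/17) = 13134/4913. y(3) = (-40/17) - (13134/4913)·((-40/17) - (-2))/((13134/4913) - 6) = -1197/454.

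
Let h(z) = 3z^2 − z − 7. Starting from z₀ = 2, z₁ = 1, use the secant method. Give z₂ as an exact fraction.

h(2) = 3, h(1) = −5. z₂ = 1 − (−5)·(1 − 2)/((−5) − 3) = 13/8.

13/8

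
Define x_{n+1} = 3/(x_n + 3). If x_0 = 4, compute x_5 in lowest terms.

x_1 = 3/(4 + 3) = 3/7.
x_2 = 3/(3/7 + 3) = 7/8.
x_3 = 3/(7/8 + 3) = 24/31.
x_4 = 3/(24/31 + 3) = 31/39.
x_5 = 3/(31/39 + 3) = 117/148.

117/148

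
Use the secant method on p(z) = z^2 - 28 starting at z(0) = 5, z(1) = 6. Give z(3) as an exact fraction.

p(5) = -3, p(6) = 8. z(2) = 6 - 8·(6 - 5)/(8 - (-3)) = 58/11.
p(6) = 8, p(58/11) = -24/121. z(3) = (58/11) - (-24/121)·((58/11) - 6)/((-24/121) - 8) = 164/31.

164/31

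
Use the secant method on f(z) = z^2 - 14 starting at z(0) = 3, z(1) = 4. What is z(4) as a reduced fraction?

f(3) = -5, f(4) = 2. z(2) = 4 - 2·(4 - 3)/(2 - (-5)) = 26/7.
f(4) = 2, f(26/7) = -10/49. z(3) = (26/7) - (-10/49)·((26/7) - 4)/((-10/49) - 2) = 101/27.
f(26/7) = -10/49, f(101/27) = -5/729. z(4) = (101/27) - (-5/729)·((101/27) - (26/7))/((-5/729) - (-10/49)) = 5272/1409.

5272/1409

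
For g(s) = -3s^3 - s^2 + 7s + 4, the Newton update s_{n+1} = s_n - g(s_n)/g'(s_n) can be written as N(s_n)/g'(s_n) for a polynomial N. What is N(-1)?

g'(s) = -9s^2 - 2s + 7.
N(s) = s·g'(s) - g(s) = s·(-9s^2 - 2s + 7) - (-3s^3 - s^2 + 7s + 4) = -6s^3 - s^2 - 4.
N(-1) = 1.

1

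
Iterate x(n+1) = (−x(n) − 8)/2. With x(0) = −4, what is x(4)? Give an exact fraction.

−11/4

x(1) = (−(−4) − 8)/2 = −2.
x(2) = (−(−2) − 8)/2 = −3.
x(3) = (−(−3) − 8)/2 = −5/2.
x(4) = (−(−5/2) − 8)/2 = −11/4.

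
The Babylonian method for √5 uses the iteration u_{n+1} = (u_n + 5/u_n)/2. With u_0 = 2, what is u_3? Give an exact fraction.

u_1 = (2 + 5/2)/2 = 9/4.
u_2 = (9/4 + 5/(9/4))/2 = 161/72.
u_3 = (161/72 + 5/(161/72))/2 = 51841/23184.

51841/23184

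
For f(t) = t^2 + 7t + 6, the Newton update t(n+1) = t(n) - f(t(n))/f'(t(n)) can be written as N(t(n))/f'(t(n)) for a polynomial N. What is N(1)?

f'(t) = 2t + 7.
N(t) = t·f'(t) - f(t) = t·(2t + 7) - (t^2 + 7t + 6) = t^2 - 6.
N(1) = -5.

-5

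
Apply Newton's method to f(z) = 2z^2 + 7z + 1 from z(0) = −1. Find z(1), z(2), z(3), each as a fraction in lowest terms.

z(1) = 1/3, z(2) = −7/75, z(3) = −5527/37275

f'(z) = 4z + 7.
f(−1) = −4, f'(−1) = 3, so z(1) = (−1) − (−4)/3 = 1/3.
f(1/3) = 32/9, f'(1/3) = 25/3, so z(2) = (1/3) − (32/9)/(25/3) = −7/75.
f(−7/75) = 2048/5625, f'(−7/75) = 497/75, so z(3) = (−7/75) − (2048/5625)/(497/75) = −5527/37275.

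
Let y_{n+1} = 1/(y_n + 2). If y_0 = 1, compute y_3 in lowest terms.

y_1 = 1/(1 + 2) = 1/3.
y_2 = 1/(1/3 + 2) = 3/7.
y_3 = 1/(3/7 + 2) = 7/17.

7/17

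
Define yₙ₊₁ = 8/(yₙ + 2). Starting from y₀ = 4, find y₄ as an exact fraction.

y₁ = 8/(4 + 2) = 4/3.
y₂ = 8/(4/3 + 2) = 12/5.
y₃ = 8/(12/5 + 2) = 20/11.
y₄ = 8/(20/11 + 2) = 44/21.

44/21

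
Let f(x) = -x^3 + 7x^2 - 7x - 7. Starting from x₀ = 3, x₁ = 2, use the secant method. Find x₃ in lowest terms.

1555/737

f(3) = 8, f(2) = -1. x₂ = 2 - (-1)·(2 - 3)/((-1) - 8) = 19/9.
f(2) = -1, f(19/9) = 8/729. x₃ = (19/9) - (8/729)·((19/9) - 2)/((8/729) - (-1)) = 1555/737.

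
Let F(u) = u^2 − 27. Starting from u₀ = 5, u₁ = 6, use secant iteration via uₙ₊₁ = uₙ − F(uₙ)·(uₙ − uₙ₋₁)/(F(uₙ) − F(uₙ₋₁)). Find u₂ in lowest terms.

57/11

F(5) = −2, F(6) = 9. u₂ = 6 − 9·(6 − 5)/(9 − (−2)) = 57/11.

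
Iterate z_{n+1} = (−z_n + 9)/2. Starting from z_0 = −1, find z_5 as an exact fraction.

25/8

z_1 = (−(−1) + 9)/2 = 5.
z_2 = (−5 + 9)/2 = 2.
z_3 = (−2 + 9)/2 = 7/2.
z_4 = (−(7/2) + 9)/2 = 11/4.
z_5 = (−(11/4) + 9)/2 = 25/8.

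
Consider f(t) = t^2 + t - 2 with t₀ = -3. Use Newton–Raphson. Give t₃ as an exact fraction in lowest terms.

-43691/21845

f'(t) = 2t + 1.
f(-3) = 4, f'(-3) = -5, so t₁ = (-3) - 4/(-5) = -11/5.
f(-11/5) = 16/25, f'(-11/5) = -17/5, so t₂ = (-11/5) - (16/25)/(-17/5) = -171/85.
f(-171/85) = 256/7225, f'(-171/85) = -257/85, so t₃ = (-171/85) - (256/7225)/(-257/85) = -43691/21845.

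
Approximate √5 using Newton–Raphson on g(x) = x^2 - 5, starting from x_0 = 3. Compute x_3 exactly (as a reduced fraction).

2207/987

g'(x) = 2x.
g(3) = 4, g'(3) = 6, so x_1 = 3 - 4/6 = 7/3.
g(7/3) = 4/9, g'(7/3) = 14/3, so x_2 = (7/3) - (4/9)/(14/3) = 47/21.
g(47/21) = 4/441, g'(47/21) = 94/21, so x_3 = (47/21) - (4/441)/(94/21) = 2207/987.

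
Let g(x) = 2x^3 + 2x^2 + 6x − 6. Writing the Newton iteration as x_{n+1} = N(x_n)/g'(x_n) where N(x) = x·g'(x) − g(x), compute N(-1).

4

g'(x) = 6x^2 + 4x + 6.
N(x) = x·g'(x) − g(x) = x·(6x^2 + 4x + 6) − (2x^3 + 2x^2 + 6x − 6) = 4x^3 + 2x^2 + 6.
N(-1) = 4.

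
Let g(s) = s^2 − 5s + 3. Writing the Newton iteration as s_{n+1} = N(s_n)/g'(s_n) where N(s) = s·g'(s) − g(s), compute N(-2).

1

g'(s) = 2s − 5.
N(s) = s·g'(s) − g(s) = s·(2s − 5) − (s^2 − 5s + 3) = s^2 − 3.
N(-2) = 1.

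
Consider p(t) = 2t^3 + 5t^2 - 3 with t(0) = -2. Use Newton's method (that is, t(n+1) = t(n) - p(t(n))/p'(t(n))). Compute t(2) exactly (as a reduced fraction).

p'(t) = 6t^2 + 10t.
p(-2) = 1, p'(-2) = 4, so t(1) = (-2) - 1/4 = -9/4.
p(-9/4) = -15/32, p'(-9/4) = 63/8, so t(2) = (-9/4) - (-15/32)/(63/8) = -46/21.

-46/21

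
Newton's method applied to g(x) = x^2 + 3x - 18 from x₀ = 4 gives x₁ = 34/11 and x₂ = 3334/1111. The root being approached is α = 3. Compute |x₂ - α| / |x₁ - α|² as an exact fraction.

11/101

x₁ - α = 34/11 - 3 = 1/11, so |x₁ - α| = 1/11.
x₂ - α = 3334/1111 - 3 = 1/1111, so |x₂ - α| = 1/1111.
|x₁ - α|² = 1/121.
Ratio = (1/1111) / (1/121) = 11/101.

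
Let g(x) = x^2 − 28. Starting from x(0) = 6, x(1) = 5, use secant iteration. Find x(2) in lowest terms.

58/11

g(6) = 8, g(5) = −3. x(2) = 5 − (−3)·(5 − 6)/((−3) − 8) = 58/11.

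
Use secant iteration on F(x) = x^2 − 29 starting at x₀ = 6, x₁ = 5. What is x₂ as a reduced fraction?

59/11

F(6) = 7, F(5) = −4. x₂ = 5 − (−4)·(5 − 6)/((−4) − 7) = 59/11.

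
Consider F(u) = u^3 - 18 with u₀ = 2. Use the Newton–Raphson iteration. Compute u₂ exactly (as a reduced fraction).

F'(u) = 3u^2.
F(2) = -10, F'(2) = 12, so u₁ = 2 - (-10)/12 = 17/6.
F(17/6) = 1025/216, F'(17/6) = 289/12, so u₂ = (17/6) - (1025/216)/(289/12) = 6857/2601.

6857/2601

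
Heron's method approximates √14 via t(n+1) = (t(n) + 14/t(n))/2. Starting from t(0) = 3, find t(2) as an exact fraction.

t(1) = (3 + 14/3)/2 = 23/6.
t(2) = (23/6 + 14/(23/6))/2 = 1033/276.

1033/276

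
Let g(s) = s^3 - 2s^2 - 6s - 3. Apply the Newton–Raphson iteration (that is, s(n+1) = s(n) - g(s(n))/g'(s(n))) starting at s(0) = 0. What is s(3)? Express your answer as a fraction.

-1009/1313

g'(s) = 3s^2 - 4s - 6.
g(0) = -3, g'(0) = -6, so s(1) = 0 - (-3)/(-6) = -1/2.
g(-1/2) = -5/8, g'(-1/2) = -13/4, so s(2) = (-1/2) - (-5/8)/(-13/4) = -9/13.
g(-9/13) = -300/2197, g'(-9/13) = -303/169, so s(3) = (-9/13) - (-300/2197)/(-303/169) = -1009/1313.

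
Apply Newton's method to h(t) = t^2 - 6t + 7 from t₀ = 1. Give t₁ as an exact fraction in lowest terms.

3/2

h'(t) = 2t - 6.
h(1) = 2, h'(1) = -4, so t₁ = 1 - 2/(-4) = 3/2.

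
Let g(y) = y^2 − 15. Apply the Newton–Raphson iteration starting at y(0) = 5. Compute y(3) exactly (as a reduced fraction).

g'(y) = 2y.
g(5) = 10, g'(5) = 10, so y(1) = 5 − 10/10 = 4.
g(4) = 1, g'(4) = 8, so y(2) = 4 − 1/8 = 31/8.
g(31/8) = 1/64, g'(31/8) = 31/4, so y(3) = (31/8) − (1/64)/(31/4) = 1921/496.

1921/496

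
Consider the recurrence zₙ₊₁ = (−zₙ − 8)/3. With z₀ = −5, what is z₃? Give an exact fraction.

z₁ = (−(−5) − 8)/3 = −1.
z₂ = (−(−1) − 8)/3 = −7/3.
z₃ = (−(−7/3) − 8)/3 = −17/9.

−17/9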